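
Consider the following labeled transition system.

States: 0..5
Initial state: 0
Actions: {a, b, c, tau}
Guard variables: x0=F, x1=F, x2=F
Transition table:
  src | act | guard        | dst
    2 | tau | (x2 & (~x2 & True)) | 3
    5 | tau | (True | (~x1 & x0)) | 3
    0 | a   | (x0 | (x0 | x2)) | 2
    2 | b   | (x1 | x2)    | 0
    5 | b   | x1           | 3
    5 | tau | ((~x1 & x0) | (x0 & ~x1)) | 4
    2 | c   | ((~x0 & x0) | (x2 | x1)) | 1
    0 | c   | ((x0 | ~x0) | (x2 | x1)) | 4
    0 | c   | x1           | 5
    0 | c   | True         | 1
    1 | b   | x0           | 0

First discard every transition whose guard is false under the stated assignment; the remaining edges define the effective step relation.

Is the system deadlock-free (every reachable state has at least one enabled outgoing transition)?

Reach set: {0,1,4}
  0: c→1  c→4  [deg 2]
  1: ∅  [no exit]
  4: ∅  [no exit]
trace reaching 1: c

Answer: DEADLOCK at state 1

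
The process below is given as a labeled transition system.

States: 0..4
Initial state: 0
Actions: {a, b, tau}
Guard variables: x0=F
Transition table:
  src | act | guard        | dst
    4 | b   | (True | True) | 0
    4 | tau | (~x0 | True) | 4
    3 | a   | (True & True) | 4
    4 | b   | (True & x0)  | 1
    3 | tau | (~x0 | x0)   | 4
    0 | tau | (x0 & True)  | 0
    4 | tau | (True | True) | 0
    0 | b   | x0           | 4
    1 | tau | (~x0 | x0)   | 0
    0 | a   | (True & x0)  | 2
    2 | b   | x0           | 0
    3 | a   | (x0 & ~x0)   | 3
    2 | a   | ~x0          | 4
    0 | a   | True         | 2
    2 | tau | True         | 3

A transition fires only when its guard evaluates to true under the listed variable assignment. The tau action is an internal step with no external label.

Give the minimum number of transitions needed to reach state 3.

BFS to 3:
  Layer 0: {0}
  Layer 1: {2}
  Layer 2: {3,4}
3 enters at depth 2; path a·tau

Answer: 2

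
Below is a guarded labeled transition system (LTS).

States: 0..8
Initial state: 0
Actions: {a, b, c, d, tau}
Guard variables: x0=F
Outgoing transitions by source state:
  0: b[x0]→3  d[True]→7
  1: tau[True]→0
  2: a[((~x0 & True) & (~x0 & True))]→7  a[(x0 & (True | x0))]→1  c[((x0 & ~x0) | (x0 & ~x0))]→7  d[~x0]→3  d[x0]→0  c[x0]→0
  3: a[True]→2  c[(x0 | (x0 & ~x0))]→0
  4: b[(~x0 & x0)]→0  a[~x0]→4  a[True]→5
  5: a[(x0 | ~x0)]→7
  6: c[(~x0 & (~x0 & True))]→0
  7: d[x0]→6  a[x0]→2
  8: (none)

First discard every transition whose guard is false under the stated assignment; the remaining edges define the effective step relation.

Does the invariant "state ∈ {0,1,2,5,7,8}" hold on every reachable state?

Answer: INVARIANT HOLDS

Trace:
Inv-set: {0,1,2,5,7,8}
R = {0,7}
  0: ✓
  7: ✓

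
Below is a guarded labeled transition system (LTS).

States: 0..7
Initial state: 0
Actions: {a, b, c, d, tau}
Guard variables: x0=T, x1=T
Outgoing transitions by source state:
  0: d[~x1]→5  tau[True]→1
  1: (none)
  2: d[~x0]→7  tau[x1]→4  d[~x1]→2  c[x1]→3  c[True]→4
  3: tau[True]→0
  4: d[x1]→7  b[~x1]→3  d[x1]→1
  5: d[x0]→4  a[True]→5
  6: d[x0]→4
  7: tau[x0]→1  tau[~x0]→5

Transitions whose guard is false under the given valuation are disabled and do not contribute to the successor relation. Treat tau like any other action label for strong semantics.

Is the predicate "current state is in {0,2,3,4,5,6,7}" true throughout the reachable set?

Safe = {0,2,3,4,5,6,7}
R = {0,1}
  0: safe
  1: outside
witness against invariant: tau → 1

Answer: INVARIANT VIOLATED at state 1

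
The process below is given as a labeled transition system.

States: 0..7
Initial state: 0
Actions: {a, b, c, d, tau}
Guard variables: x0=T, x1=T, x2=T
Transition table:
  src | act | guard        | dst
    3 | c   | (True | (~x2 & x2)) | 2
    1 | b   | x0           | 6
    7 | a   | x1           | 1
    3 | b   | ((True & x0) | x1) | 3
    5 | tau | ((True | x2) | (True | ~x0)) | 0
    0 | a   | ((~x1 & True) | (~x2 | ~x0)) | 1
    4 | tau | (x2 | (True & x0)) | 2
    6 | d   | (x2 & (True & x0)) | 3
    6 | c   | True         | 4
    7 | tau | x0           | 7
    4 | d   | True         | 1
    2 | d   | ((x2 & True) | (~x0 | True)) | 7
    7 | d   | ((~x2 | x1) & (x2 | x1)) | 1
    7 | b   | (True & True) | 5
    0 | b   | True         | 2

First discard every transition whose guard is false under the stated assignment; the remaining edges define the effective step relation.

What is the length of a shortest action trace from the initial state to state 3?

Answer: 5

Trace:
Layered search for 3:
  L0 = {0}
  L1 = {2}
  L2 = {7}
  L3 = {1,5}
  L4 = {6}
  L5 = {3,4}
3 enters at depth 5; path b·d·a·b·d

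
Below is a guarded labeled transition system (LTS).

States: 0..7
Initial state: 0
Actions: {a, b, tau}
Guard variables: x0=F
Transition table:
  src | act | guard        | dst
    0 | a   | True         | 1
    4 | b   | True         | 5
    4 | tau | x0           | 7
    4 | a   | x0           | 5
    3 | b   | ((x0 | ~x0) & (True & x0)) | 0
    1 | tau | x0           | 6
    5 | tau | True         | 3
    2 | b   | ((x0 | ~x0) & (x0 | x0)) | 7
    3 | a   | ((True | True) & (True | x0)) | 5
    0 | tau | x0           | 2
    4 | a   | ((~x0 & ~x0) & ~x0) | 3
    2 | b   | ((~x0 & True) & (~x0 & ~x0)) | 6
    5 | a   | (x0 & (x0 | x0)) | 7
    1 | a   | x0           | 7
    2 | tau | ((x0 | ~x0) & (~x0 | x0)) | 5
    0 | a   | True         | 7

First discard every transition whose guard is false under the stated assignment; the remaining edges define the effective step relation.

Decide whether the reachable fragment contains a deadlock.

Answer: DEADLOCK at state 1

Working:
Reach set: {0,1,7}
  0: a→1  a→7  [2 exit(s)]
  1: ∅  [no exit]
  7: ∅  [no exit]
trace reaching 1: a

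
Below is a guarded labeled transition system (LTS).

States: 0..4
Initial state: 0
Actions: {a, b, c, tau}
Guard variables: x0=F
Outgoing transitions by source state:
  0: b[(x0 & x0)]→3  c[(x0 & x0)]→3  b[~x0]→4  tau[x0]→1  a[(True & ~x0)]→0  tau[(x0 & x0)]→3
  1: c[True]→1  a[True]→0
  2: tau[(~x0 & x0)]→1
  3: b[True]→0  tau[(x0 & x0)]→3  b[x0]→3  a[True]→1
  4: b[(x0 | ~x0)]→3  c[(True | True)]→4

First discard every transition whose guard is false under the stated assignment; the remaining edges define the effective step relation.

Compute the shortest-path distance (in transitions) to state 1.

Answer: 3

Trace:
Layered search for 1:
  depth 0: {0}
  depth 1: {4}
  depth 2: {3}
  depth 3: {1}
first hit 1 at d=3 via b·b·a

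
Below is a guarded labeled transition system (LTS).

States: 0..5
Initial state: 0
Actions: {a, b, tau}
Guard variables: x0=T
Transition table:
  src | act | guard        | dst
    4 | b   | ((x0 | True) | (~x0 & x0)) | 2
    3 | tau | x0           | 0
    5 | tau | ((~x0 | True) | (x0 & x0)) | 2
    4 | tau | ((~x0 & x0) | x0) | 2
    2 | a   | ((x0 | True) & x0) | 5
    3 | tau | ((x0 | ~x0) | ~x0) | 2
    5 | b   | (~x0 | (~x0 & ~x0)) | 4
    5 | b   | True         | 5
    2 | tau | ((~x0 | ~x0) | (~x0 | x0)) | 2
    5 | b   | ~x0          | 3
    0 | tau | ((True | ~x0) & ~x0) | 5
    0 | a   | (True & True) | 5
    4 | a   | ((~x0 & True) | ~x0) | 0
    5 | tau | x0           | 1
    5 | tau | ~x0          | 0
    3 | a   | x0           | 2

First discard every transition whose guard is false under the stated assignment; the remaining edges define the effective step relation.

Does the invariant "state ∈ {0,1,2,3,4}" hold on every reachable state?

Inv-set: {0,1,2,3,4}
R = {0,1,2,5}
  0: ✓
  1: ✓
  2: ✓
  5: ✗ unsafe
counterexample path to 5: a

Answer: INVARIANT VIOLATED at state 5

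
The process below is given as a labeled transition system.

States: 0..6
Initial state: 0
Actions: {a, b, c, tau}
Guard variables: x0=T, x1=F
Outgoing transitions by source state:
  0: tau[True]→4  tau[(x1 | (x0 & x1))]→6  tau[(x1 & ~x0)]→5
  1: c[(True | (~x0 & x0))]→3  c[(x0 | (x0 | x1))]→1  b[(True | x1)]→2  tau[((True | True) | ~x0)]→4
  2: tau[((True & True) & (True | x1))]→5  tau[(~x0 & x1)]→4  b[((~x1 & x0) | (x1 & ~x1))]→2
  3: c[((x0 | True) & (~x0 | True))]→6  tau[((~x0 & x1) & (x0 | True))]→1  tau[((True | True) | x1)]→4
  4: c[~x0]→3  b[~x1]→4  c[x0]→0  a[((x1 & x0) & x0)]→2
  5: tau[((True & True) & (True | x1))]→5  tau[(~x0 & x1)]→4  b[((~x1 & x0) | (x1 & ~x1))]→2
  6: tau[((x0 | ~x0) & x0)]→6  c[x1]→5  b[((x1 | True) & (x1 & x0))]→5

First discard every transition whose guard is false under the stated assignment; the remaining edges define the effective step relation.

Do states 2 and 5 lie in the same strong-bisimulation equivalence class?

Answer: BISIMILAR

Working:
Compute ~ classes (split until stable):
  π0 = {{0,1,2,3,4,5,6}}
  π1 = {{0,6},{1},{2,5},{3},{4}}
  π2 = {{0},{1},{2,5},{3},{4},{6}}
6 equivalence class(es) (converged in 3)
class of 2: {2,5}; class of 5: {2,5}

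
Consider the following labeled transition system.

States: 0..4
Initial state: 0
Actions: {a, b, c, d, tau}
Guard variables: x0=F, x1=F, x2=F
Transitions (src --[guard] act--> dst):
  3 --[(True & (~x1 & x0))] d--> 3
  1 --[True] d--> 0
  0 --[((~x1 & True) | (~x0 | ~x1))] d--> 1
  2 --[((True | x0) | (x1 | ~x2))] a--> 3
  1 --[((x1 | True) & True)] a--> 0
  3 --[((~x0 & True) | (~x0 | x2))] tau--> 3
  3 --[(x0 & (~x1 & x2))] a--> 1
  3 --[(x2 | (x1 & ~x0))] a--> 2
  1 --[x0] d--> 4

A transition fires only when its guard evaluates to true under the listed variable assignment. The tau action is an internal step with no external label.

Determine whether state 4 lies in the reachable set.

Guard filter leaves 5 enabled edge(s).
depth 0: {0}
depth 1: {1}  total {0,1}
Reachable = {0,1}

Answer: UNREACHABLE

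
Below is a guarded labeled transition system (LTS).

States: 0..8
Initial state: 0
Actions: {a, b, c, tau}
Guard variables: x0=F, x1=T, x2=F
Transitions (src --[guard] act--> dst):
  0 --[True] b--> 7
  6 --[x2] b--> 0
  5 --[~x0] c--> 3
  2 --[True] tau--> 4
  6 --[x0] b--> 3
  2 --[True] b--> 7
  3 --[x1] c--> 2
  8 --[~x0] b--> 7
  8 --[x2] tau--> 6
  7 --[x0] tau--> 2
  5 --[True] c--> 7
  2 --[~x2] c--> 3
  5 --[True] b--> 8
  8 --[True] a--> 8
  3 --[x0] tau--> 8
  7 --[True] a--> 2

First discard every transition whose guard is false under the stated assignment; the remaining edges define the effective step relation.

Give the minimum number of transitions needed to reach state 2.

Answer: 2

Analysis:
Layered search for 2:
  depth 0: {0}
  depth 1: {7}
  depth 2: {2}
first hit 2 at d=2 via b·a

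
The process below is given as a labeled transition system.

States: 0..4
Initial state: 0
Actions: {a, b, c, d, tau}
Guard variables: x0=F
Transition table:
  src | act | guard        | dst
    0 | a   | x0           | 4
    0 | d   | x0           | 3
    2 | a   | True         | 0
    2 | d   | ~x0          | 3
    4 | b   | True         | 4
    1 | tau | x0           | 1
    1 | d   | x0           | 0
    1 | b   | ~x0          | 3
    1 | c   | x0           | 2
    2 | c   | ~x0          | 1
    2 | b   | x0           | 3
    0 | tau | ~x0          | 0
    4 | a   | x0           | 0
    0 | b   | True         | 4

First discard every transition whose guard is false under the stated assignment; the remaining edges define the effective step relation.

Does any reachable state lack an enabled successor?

Reachable = {0,4}
  0: b→4  tau→0  [deg 2]
  4: b→4  [deg 1]

Answer: DEADLOCK-FREE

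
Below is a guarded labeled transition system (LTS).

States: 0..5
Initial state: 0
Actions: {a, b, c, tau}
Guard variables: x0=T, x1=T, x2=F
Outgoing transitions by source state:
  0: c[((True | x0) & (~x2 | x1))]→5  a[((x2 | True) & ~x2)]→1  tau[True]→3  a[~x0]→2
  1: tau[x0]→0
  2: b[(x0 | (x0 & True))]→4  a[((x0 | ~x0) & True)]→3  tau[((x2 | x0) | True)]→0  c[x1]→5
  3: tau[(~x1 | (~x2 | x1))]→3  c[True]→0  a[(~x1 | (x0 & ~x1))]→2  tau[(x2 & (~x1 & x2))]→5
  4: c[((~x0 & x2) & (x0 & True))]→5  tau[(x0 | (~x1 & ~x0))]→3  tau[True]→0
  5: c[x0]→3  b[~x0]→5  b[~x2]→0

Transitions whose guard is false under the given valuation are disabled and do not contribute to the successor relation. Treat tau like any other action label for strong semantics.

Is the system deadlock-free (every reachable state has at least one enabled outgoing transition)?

R = {0,1,3,5}
  0: a→1  c→5  tau→3  [deg 3]
  1: tau→0  [deg 1]
  3: c→0  tau→3  [deg 2]
  5: b→0  c→3  [deg 2]

Answer: DEADLOCK-FREE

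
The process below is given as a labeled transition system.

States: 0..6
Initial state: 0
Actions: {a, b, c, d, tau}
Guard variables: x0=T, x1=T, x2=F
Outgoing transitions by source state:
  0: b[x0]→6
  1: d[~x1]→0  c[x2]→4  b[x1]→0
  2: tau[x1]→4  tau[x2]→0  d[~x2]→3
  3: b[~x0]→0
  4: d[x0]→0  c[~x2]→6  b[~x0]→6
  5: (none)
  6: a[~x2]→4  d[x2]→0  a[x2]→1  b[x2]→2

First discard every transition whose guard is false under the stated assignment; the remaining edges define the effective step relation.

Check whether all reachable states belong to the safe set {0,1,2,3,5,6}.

Answer: INVARIANT VIOLATED at state 4

Trace:
Safe = {0,1,2,3,5,6}
Reachable = {0,4,6}
  0: ✓
  4: ✗ unsafe
  6: ✓
reach 4 via b·a — violates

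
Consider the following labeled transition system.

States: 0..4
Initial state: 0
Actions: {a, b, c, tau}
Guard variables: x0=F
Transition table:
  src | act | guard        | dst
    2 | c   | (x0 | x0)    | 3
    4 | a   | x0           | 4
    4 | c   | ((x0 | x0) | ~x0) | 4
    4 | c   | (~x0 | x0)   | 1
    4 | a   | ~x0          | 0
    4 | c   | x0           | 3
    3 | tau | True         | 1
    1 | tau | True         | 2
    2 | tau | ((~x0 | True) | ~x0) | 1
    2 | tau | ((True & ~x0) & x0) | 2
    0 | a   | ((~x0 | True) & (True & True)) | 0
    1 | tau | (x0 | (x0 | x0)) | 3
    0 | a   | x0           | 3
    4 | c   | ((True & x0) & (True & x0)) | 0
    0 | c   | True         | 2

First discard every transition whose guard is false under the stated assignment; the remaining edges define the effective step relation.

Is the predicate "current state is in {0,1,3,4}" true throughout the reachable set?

Answer: INVARIANT VIOLATED at state 2

Working:
Allowed set {0,1,3,4}
R = {0,1,2}
  0: ok
  1: ok
  2: outside
reach 2 via c — violates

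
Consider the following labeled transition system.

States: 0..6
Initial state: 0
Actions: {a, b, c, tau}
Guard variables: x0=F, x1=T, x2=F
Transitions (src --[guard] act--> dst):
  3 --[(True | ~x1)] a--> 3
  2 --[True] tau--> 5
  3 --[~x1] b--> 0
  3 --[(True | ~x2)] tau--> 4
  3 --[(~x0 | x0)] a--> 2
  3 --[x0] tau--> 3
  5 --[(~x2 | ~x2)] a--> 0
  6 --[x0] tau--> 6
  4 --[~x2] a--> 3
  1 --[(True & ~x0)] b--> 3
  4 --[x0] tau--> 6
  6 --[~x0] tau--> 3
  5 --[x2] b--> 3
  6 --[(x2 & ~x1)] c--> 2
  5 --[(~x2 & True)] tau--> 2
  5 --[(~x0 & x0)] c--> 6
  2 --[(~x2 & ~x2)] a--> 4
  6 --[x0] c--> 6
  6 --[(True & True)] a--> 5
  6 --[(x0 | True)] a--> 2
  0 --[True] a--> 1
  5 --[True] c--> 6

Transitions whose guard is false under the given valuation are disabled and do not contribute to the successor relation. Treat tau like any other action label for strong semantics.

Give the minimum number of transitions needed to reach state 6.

BFS to 6:
  L0 = {0}
  L1 = {1}
  L2 = {3}
  L3 = {2,4}
  L4 = {5}
  L5 = {6}
depth(6)=5, e.g. a·b·a·tau·c

Answer: 5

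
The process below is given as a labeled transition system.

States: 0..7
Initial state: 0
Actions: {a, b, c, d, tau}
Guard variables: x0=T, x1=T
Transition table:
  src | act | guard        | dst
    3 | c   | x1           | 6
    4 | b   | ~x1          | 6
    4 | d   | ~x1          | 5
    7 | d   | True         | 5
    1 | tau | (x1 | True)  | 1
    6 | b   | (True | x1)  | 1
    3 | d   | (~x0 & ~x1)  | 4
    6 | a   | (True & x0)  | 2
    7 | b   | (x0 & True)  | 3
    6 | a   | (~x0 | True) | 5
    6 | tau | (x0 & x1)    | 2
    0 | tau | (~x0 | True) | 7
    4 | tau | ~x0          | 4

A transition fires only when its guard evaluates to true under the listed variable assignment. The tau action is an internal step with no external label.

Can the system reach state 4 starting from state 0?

After dropping false guards: 9 live edges.
L0 = {0}
L1 = {7}  total {0,7}
L2 = {3,5}  total {0,3,5,7}
L3 = {6}  total {0,3,5,6,7}
L4 = {1,2}  total {0,1,2,3,5,6,7}
Reachable = {0,1,2,3,5,6,7}

Answer: UNREACHABLE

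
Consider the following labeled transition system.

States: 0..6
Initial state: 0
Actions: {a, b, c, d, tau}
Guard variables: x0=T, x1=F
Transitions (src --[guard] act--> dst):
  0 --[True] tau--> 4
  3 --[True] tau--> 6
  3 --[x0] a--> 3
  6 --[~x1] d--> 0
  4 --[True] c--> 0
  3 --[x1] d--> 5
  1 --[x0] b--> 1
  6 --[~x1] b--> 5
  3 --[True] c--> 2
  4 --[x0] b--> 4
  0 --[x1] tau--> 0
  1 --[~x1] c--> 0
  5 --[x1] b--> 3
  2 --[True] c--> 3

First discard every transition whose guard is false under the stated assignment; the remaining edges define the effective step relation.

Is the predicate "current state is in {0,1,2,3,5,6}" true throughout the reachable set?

Inv-set: {0,1,2,3,5,6}
Reach set: {0,4}
  0: ok
  4: outside
counterexample path to 4: tau

Answer: INVARIANT VIOLATED at state 4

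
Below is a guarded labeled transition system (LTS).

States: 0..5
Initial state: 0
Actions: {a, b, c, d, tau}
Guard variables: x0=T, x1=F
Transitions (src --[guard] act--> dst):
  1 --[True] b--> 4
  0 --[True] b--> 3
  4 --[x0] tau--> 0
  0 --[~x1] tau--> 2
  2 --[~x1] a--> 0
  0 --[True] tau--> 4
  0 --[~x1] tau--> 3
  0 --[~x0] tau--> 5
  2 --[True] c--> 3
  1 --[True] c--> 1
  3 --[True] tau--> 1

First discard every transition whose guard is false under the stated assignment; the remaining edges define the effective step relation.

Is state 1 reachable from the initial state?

Answer: REACHABLE

Analysis:
Guard filter leaves 10 enabled edge(s).
L0 = {0}
L1 = {2,3,4}  now seen {0,2,3,4}
L2 = {1}  now seen {0,1,2,3,4}
Reachable = {0,1,2,3,4}
trace reaching 1: b·tau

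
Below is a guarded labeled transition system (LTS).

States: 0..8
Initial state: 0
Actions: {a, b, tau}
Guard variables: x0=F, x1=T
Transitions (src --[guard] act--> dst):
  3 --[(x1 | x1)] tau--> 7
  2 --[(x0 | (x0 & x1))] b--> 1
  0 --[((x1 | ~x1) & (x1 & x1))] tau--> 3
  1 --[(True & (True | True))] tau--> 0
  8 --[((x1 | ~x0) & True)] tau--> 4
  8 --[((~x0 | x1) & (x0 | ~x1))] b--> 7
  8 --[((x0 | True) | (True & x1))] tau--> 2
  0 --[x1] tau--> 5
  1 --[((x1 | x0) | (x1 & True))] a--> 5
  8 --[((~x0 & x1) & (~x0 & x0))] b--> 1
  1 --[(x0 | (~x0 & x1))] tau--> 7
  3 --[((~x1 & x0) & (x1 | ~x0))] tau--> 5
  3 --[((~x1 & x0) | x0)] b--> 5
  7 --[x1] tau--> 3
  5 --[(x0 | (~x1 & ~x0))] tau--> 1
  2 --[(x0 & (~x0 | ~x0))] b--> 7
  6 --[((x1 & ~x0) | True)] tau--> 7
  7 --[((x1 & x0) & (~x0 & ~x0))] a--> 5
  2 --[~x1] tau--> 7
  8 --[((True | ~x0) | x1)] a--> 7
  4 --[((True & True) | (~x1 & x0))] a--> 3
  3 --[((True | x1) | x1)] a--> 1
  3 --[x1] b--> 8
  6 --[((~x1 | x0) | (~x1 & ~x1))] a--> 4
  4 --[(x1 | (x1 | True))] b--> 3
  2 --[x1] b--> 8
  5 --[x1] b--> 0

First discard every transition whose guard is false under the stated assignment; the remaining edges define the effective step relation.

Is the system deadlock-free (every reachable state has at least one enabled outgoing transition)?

Reachable = {0,1,2,3,4,5,7,8}
  0: tau→3  tau→5  [2 exit(s)]
  1: a→5  tau→0  tau→7  [3 exit(s)]
  2: b→8  [1 exit(s)]
  3: a→1  b→8  tau→7  [3 exit(s)]
  4: a→3  b→3  [2 exit(s)]
  5: b→0  [1 exit(s)]
  7: tau→3  [1 exit(s)]
  8: a→7  tau→2  tau→4  [3 exit(s)]

Answer: DEADLOCK-FREE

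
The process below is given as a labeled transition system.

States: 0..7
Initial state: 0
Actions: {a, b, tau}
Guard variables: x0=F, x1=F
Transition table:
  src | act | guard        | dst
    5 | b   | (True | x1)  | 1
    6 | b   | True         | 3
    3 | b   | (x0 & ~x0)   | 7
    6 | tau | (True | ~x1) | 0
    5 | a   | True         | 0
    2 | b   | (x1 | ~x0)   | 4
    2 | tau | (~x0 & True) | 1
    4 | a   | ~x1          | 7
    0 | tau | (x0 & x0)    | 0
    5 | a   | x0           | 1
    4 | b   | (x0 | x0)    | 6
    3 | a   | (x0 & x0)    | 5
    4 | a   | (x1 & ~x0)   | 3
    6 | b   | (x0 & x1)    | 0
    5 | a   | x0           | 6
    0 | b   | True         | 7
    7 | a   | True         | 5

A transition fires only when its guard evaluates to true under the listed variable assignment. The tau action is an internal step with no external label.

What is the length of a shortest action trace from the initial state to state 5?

Answer: 2

Trace:
Breadth-first toward 5:
  L0 = {0}
  L1 = {7}
  L2 = {5}
first hit 5 at d=2 via b·a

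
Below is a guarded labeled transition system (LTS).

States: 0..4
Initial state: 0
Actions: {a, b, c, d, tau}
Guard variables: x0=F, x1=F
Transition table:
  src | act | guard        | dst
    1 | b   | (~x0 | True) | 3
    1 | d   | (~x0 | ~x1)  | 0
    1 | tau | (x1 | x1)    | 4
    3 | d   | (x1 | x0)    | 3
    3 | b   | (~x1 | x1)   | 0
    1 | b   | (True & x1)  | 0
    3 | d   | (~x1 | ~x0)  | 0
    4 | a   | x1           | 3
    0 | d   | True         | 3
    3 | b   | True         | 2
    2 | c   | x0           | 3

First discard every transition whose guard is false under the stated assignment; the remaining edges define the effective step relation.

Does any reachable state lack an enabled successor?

Answer: DEADLOCK at state 2

Trace:
R = {0,2,3}
  0: d→3  [deg 1]
  2: ∅  [STUCK]
  3: b→0  b→2  d→0  [deg 3]
trace reaching 2: d·b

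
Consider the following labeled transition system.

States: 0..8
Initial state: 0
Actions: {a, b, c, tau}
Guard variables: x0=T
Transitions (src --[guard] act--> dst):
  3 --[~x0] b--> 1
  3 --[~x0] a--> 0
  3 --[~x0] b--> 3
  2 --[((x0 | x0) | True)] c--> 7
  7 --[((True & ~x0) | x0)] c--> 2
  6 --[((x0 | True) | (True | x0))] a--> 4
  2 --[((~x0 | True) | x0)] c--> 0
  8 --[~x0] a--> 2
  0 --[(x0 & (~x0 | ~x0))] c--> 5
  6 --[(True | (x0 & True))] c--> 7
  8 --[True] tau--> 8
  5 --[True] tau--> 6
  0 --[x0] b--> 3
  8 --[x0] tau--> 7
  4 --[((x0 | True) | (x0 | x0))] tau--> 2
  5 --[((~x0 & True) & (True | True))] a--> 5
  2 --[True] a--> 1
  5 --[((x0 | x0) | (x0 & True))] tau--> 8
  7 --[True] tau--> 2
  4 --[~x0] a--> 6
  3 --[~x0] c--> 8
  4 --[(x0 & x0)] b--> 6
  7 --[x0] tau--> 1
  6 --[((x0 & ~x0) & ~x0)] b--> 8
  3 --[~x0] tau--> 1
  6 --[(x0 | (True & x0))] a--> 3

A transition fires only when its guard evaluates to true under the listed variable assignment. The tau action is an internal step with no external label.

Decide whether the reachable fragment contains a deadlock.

Answer: DEADLOCK at state 3

Analysis:
R = {0,3}
  0: b→3  [deg 1]
  3: ∅  [deadlock]
witness 3: b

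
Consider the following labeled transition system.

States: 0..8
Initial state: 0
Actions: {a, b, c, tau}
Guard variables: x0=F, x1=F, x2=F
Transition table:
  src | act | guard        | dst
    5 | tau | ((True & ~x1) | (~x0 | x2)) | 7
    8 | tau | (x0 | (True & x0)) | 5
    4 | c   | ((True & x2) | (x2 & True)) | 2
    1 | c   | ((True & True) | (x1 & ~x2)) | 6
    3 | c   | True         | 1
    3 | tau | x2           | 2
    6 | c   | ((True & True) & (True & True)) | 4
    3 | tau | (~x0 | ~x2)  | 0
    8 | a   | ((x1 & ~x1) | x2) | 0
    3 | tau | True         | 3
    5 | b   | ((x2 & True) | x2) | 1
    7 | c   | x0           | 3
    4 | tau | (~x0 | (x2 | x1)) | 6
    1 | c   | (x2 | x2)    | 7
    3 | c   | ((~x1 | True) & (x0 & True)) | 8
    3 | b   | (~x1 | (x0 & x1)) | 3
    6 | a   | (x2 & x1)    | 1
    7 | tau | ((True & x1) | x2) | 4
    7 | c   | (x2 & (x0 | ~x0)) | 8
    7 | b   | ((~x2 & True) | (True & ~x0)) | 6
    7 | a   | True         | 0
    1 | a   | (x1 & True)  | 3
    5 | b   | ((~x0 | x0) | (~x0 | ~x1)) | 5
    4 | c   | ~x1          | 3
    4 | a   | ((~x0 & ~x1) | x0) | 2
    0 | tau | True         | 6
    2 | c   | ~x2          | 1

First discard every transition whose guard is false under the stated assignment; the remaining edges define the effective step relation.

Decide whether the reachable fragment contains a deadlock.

Reachable = {0,1,2,3,4,6}
  0: tau→6  [1 exit(s)]
  1: c→6  [1 exit(s)]
  2: c→1  [1 exit(s)]
  3: b→3  c→1  tau→0  tau→3  [4 exit(s)]
  4: a→2  c→3  tau→6  [3 exit(s)]
  6: c→4  [1 exit(s)]

Answer: DEADLOCK-FREE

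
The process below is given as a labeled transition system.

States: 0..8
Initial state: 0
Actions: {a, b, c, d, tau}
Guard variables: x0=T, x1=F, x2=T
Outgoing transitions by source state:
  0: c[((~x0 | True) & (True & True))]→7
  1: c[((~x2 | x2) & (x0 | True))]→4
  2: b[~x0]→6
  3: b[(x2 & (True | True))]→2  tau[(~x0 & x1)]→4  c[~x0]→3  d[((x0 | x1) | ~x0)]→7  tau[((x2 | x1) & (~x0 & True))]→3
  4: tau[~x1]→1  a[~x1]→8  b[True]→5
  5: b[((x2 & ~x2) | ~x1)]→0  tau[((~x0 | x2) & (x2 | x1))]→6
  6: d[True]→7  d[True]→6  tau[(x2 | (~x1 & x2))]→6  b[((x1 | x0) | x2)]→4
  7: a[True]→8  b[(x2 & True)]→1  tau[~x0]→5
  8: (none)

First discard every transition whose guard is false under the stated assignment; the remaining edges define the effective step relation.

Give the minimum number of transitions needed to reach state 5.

Layered search for 5:
  Layer 0: {0}
  Layer 1: {7}
  Layer 2: {1,8}
  Layer 3: {4}
  Layer 4: {5}
depth(5)=4, e.g. c·b·c·b

Answer: 4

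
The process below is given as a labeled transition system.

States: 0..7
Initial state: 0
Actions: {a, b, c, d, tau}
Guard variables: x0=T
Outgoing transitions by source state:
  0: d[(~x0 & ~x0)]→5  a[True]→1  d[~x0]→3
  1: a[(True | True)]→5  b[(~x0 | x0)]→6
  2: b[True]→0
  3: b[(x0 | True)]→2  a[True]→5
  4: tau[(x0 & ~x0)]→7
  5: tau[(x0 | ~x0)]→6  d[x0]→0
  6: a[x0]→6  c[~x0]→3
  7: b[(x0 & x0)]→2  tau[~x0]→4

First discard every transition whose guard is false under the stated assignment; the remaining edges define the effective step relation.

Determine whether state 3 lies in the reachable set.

Answer: UNREACHABLE

Analysis:
Guard filter leaves 10 enabled edge(s).
depth 0: {0}
depth 1: {1}  now seen {0,1}
depth 2: {5,6}  now seen {0,1,5,6}
R = {0,1,5,6}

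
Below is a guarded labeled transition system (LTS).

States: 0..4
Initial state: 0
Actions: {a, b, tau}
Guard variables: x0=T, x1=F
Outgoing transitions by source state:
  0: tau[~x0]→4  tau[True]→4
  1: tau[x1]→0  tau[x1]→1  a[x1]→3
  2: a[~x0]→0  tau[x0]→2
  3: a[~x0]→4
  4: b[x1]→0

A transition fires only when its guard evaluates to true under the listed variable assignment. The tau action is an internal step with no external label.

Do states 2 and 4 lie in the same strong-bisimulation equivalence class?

Answer: NOT BISIMILAR

Analysis:
Refine partition for ~:
  π0 = {{0,1,2,3,4}}
  π1 = {{0,2},{1,3,4}}
  π2 = {{0},{1,3,4},{2}}
Fixed point at round 3; 3 class(es).
[2]={2}  [4]={1,3,4}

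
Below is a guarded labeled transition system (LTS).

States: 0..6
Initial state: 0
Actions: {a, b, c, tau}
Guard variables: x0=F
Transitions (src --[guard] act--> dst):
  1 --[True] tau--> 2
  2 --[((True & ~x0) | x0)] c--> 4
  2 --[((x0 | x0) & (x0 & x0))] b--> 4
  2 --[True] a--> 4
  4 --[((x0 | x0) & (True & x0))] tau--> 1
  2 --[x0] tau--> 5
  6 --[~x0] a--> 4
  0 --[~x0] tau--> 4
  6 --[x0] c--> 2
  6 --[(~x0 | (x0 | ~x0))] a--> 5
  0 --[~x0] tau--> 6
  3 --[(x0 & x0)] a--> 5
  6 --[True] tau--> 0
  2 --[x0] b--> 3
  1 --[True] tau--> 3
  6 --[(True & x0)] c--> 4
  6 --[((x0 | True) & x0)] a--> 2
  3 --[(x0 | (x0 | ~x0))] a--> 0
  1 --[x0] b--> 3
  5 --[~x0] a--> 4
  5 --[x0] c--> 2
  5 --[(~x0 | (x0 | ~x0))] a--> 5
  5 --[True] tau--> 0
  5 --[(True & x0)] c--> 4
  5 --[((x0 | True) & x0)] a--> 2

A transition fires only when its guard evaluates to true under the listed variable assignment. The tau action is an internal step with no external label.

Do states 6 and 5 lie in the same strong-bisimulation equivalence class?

Answer: BISIMILAR

Analysis:
Compute ~ classes (split until stable):
  π0 = {{0,1,2,3,4,5,6}}
  π1 = {{0,1},{2},{3},{4},{5,6}}
  π2 = {{0},{1},{2},{3},{4},{5,6}}
stable after 3 split(s): 6 block(s)
6∈{5,6}, 5∈{5,6}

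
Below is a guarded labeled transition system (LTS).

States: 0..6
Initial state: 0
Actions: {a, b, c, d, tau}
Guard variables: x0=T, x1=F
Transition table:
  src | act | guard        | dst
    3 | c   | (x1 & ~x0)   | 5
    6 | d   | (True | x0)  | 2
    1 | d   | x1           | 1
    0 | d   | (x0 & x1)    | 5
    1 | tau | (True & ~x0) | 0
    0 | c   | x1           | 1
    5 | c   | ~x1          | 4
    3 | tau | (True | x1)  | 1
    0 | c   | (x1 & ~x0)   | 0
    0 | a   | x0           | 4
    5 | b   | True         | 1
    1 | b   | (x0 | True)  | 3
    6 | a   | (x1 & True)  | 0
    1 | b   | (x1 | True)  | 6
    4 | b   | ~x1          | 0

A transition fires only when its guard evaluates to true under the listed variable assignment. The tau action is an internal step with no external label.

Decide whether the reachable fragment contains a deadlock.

Answer: DEADLOCK-FREE

Analysis:
Reach set: {0,4}
  0: a→4  [deg 1]
  4: b→0  [deg 1]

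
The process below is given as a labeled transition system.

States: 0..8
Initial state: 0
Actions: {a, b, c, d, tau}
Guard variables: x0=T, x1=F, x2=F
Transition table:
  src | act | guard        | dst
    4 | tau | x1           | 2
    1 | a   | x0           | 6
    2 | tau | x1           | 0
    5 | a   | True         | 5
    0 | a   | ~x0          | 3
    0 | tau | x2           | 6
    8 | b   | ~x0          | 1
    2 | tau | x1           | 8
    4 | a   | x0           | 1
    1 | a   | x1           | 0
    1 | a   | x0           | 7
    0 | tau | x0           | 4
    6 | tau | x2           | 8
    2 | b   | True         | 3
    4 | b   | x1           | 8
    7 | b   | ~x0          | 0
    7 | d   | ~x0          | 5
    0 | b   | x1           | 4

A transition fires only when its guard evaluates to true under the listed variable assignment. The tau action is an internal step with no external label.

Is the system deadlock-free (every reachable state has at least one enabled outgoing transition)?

Answer: DEADLOCK at state 6

Working:
Reachable = {0,1,4,6,7}
  0: tau→4  [deg 1]
  1: a→6  a→7  [deg 2]
  4: a→1  [deg 1]
  6: ∅  [no exit]
  7: ∅  [no exit]
witness 6: tau·a·a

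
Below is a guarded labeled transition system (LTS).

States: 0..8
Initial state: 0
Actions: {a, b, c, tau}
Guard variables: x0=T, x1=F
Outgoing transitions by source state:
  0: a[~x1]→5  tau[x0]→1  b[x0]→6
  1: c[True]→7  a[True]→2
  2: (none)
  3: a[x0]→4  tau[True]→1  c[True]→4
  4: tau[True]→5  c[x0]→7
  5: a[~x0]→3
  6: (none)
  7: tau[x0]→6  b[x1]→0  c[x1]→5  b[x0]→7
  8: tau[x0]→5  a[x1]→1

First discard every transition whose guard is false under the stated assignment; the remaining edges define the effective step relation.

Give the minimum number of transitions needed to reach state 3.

Breadth-first toward 3:
  Layer 0: {0}
  Layer 1: {1,5,6}
  Layer 2: {2,7}
3 never appears.

Answer: UNREACHABLE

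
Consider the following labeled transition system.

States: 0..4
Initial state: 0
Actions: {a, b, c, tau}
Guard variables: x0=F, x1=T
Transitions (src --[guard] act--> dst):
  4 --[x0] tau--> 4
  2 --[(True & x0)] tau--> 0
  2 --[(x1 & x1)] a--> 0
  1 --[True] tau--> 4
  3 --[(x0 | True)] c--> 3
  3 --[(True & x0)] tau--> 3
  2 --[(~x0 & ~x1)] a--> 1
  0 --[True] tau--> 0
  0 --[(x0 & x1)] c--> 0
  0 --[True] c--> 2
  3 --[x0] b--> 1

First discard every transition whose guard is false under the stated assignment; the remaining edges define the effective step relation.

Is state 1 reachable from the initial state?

Guard filter leaves 5 enabled edge(s).
depth 0: {0}
depth 1: {2}  cumulative {0,2}
R = {0,2}

Answer: UNREACHABLE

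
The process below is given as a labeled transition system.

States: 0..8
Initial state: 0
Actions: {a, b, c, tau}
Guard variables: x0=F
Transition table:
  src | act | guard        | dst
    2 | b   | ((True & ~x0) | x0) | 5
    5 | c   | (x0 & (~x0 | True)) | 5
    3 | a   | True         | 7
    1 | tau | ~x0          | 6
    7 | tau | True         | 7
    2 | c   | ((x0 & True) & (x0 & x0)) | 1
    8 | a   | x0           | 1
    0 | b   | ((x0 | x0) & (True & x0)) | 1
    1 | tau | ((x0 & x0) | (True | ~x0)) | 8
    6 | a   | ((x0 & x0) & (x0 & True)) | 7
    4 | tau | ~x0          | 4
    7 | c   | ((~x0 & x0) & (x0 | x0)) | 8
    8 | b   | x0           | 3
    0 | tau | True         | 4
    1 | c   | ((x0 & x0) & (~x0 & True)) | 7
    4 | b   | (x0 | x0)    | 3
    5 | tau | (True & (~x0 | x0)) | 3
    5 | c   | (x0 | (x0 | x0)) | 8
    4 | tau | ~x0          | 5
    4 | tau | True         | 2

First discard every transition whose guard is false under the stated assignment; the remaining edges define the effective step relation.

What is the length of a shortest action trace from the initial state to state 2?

Breadth-first toward 2:
  depth 0: {0}
  depth 1: {4}
  depth 2: {2,5}
depth(2)=2, e.g. tau·tau

Answer: 2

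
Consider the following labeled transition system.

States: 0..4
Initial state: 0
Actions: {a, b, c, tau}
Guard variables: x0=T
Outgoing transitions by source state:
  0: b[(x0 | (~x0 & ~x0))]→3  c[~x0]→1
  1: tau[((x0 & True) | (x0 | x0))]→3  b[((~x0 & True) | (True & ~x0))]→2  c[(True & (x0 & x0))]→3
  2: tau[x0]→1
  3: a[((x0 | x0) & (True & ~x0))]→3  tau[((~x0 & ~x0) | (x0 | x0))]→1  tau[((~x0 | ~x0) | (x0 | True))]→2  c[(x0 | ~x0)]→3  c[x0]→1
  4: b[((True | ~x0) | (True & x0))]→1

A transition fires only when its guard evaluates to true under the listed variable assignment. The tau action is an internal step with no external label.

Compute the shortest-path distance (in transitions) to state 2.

Answer: 2

Working:
Layered search for 2:
  depth 0: {0}
  depth 1: {3}
  depth 2: {1,2}
depth(2)=2, e.g. b·tau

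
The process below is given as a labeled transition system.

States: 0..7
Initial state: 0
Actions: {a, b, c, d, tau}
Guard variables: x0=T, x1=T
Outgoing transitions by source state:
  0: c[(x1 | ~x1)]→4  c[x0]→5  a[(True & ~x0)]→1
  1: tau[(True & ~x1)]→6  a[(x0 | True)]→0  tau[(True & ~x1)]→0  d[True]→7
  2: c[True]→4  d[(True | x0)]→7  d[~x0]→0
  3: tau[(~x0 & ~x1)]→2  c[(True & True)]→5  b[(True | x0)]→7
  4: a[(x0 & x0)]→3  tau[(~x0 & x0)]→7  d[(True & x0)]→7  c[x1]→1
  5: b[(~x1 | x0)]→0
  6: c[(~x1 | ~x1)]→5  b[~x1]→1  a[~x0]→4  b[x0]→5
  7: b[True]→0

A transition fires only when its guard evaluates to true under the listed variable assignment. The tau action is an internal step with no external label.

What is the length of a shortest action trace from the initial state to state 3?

Answer: 2

Trace:
Layered search for 3:
  depth 0: {0}
  depth 1: {4,5}
  depth 2: {1,3,7}
first hit 3 at d=2 via c·a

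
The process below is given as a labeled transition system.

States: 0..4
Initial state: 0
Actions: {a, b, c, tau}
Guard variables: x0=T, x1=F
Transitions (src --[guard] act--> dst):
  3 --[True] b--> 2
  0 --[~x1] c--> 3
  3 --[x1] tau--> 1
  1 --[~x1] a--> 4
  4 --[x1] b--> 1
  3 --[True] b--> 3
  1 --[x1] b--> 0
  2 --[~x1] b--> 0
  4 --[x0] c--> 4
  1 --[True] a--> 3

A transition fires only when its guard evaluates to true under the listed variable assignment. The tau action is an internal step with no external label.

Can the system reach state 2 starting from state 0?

Answer: REACHABLE

Analysis:
Guard filter leaves 7 enabled edge(s).
Layer 0: {0}
Layer 1: {3}  total {0,3}
Layer 2: {2}  total {0,2,3}
Reach set: {0,2,3}
Path to 2: c·b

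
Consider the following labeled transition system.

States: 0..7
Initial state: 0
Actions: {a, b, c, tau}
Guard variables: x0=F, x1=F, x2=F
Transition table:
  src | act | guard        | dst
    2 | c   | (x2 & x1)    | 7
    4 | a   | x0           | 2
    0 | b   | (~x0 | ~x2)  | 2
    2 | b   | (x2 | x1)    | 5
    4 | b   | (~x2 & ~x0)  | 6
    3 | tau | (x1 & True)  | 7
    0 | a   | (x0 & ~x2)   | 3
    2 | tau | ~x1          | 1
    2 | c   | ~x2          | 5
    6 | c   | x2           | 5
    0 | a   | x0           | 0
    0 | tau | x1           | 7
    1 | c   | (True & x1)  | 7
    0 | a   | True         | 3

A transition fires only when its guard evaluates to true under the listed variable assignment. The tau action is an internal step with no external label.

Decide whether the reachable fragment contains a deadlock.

Answer: DEADLOCK at state 1

Working:
R = {0,1,2,3,5}
  0: a→3  b→2  [2 out]
  1: ∅  [no exit]
  2: c→5  tau→1  [2 out]
  3: ∅  [no exit]
  5: ∅  [no exit]
witness 1: b·tau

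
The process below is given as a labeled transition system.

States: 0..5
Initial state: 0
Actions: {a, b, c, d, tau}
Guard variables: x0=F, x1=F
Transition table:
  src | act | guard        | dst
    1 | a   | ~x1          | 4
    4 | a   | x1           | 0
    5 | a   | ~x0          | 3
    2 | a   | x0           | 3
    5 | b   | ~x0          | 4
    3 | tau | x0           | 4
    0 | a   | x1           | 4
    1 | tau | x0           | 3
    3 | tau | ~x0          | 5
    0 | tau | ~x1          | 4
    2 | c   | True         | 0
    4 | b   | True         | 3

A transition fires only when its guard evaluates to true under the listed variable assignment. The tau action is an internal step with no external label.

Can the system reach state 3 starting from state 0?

Answer: REACHABLE

Working:
7 transition(s) survive guard evaluation.
Layer 0: {0}
Layer 1: {4}  now seen {0,4}
Layer 2: {3}  now seen {0,3,4}
Layer 3: {5}  now seen {0,3,4,5}
Reachable = {0,3,4,5}
trace reaching 3: tau·b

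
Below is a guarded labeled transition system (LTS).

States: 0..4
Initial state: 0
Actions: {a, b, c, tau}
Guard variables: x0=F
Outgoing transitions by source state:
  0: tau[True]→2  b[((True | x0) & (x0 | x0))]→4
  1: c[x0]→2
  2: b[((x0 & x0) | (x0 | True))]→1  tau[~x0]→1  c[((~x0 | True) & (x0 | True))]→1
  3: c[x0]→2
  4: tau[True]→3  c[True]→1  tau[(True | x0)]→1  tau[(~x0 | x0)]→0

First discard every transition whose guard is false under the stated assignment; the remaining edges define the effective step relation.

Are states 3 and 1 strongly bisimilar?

Answer: BISIMILAR

Trace:
Compute ~ classes (split until stable):
  P[0] = {{0,1,2,3,4}}
  P[1] = {{0},{1,3},{2},{4}}
Fixed point at round 2; 4 class(es).
3∈{1,3}, 1∈{1,3}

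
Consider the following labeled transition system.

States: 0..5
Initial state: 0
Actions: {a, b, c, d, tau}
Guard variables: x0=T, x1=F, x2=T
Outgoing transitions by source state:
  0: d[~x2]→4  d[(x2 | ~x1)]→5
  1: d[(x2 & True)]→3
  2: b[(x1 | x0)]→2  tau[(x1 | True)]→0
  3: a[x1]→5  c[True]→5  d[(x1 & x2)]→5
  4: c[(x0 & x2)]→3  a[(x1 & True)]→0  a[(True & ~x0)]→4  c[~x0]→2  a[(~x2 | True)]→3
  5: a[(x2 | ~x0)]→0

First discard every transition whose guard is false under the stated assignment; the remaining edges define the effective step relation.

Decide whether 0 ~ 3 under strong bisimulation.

Bisimulation quotient by refinement:
  P[0] = {{0,1,2,3,4,5}}
  P[1] = {{0,1},{2},{3},{4},{5}}
  P[2] = {{0},{1},{2},{3},{4},{5}}
stable after 3 split(s): 6 block(s)
class of 0: {0}; class of 3: {3}

Answer: NOT BISIMILAR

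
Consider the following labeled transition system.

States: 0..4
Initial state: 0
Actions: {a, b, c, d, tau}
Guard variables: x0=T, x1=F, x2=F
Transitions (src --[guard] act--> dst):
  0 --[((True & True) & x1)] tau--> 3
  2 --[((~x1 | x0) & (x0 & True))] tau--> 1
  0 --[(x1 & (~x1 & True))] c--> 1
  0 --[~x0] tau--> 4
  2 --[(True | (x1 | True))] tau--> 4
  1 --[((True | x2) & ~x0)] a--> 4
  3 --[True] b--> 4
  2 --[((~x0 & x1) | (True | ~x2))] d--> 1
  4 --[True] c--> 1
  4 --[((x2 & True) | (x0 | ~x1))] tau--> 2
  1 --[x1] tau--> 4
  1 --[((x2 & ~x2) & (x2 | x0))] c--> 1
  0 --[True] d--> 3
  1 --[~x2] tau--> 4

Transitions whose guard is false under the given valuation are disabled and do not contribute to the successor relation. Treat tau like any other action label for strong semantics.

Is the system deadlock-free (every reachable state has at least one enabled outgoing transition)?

Answer: DEADLOCK-FREE

Working:
Reach set: {0,1,2,3,4}
  0: d→3  [1 out]
  1: tau→4  [1 out]
  2: d→1  tau→1  tau→4  [3 out]
  3: b→4  [1 out]
  4: c→1  tau→2  [2 out]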